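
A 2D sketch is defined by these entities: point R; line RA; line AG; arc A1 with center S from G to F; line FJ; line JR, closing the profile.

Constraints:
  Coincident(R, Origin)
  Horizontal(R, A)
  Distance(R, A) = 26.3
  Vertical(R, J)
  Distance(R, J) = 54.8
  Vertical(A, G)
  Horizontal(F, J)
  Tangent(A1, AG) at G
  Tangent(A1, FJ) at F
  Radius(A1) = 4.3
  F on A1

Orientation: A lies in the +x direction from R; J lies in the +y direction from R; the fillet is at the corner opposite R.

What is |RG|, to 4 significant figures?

56.94

The virtual corner opposite R is at (26.30, 54.80). The tangent condition forces SG to be normal to AG and A1 meets FJ tangentially, so SF is at right angles to FJ, with radius 4.3, so the center S sits 4.3 in from both sides at S = (22.00, 50.50). That places the tangent points at G = (26.30, 50.50) on AG and F = (22.00, 54.80) on FJ. Then |RG| = |G − R| = 56.94.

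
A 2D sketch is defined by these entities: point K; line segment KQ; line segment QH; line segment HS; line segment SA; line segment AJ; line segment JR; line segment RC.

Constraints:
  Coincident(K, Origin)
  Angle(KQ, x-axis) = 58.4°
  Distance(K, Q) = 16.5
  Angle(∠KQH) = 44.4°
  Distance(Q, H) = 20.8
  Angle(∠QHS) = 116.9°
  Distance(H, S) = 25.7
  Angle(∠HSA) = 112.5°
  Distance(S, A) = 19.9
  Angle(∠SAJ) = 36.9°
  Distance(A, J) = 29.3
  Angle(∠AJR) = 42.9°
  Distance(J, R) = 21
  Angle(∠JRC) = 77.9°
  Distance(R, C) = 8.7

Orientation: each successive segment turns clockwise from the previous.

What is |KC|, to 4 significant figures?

23.11

K is at the origin; KQ runs at 58.4° with length 16.5, so Q = (8.646, 14.05). ∠KQH = 44.4° gives QH at -77.20° from the x-axis; with |QH| = 20.8, H = (13.25, -6.230). ∠QHS = 116.9° gives HS at -140.3° from the x-axis; with |HS| = 25.7, S = (-6.520, -22.65). ∠HSA = 112.5° gives SA at 152.2° from the x-axis; with |SA| = 19.9, A = (-24.12, -13.36). ∠SAJ = 36.9° gives AJ at 9.100° from the x-axis; with |AJ| = 29.3, J = (4.808, -8.731). ∠AJR = 42.9° gives JR at -128.0° from the x-axis; with |JR| = 21.0, R = (-8.120, -25.28). ∠JRC = 77.9° gives RC at 129.9° from the x-axis; with |RC| = 8.7, C = (-13.70, -18.60). Then |KC| = |C − K| = 23.11.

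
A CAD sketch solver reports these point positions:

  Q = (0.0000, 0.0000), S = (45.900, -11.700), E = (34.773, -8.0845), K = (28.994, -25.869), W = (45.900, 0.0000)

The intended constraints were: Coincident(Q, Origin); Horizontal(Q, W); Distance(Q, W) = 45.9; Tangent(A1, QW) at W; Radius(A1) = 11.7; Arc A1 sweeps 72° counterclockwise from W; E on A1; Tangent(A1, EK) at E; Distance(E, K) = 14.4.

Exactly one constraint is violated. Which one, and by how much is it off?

Distance(E, K) = 14.4 — off by 4.30.

Q = (0.00, 0.00) ✓; Q.y = 0.00, W.y = 0.00 ✓; |QW| = 45.90 ✓; ∠(SW, WQ) = 90.00° ✓; |SW| = 11.70 ✓; bearing(S→E) − bearing(S→W) = 72.00° ✓; |SE| = 11.70 ✓; ∠(SE, EK) = 90.00° ✓; |EK| = 18.70 ✗.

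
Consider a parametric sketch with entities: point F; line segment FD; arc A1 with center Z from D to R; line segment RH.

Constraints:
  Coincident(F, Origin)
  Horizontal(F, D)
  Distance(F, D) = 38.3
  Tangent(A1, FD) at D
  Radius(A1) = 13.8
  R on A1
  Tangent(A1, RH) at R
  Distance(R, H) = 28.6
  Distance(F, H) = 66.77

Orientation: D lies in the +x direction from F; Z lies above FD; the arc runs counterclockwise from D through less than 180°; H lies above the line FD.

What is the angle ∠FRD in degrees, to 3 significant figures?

30.6°

F is at the origin; F and D share the same y with |FD| = 38.3 and D on the +x side, so D = (38.3, 0.00). The tangent condition forces ZD to be normal to FD, so Z = D + (0, 13.8) = (38.3, 13.8). Since ZR ⟂ RH (tangency), |ZH| = √(13.8² + 28.6²) = 31.8 regardless of where R sits on A1. So H lies on both circle(F, 66.77) and circle(Z, 31.8); the above-FD intersection is H = (51.3, 42.8). R is the foot of the tangent from H: R = (52.1, 14.2).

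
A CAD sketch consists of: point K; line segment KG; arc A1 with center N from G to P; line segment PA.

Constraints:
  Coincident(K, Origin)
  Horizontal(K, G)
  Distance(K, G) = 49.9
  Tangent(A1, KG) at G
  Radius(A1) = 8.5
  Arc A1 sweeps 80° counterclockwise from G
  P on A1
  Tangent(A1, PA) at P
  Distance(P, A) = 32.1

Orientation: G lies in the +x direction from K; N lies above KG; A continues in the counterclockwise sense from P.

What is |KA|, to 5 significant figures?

74.625

On A1, G sits at bearing -90° from N; an 80° counterclockwise sweep puts P at bearing -10°, so P = N + 8.5·(cos -10°, sin -10°) = (58.271, 7.0240). A1 meets PA tangentially, so NP is at right angles to PA, so PA runs along (−sin -10°, cos -10°); with |PA| = 32.1, A = (63.845, 38.636). Then |KA| = |A − K| = 74.625.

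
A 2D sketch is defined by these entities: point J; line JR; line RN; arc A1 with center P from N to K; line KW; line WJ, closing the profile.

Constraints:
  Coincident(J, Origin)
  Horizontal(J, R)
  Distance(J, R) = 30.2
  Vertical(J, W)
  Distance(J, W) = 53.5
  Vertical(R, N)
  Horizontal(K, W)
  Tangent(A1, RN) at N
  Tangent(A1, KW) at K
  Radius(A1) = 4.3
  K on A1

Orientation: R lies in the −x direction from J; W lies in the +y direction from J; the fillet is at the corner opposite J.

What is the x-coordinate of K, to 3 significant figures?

-25.9

J is at the origin; J and R share the same y with |JR| = 30.2 and R on the −x side, so R = (-30.2, 0.00). JW is vertical with |JW| = 53.5 and W on the +y side, so W = (0.00, 53.5). The virtual corner opposite J is at (-30.2, 53.5). Since A1 is tangent to RN there, PN ⟂ RN and A1 meets KW tangentially, so PK is at right angles to KW, with radius 4.3, so the center P sits 4.3 in from both sides at P = (-25.9, 49.2). That places the tangent points at N = (-30.2, 49.2) on RN and K = (-25.9, 53.5) on KW. So K.x = -25.9.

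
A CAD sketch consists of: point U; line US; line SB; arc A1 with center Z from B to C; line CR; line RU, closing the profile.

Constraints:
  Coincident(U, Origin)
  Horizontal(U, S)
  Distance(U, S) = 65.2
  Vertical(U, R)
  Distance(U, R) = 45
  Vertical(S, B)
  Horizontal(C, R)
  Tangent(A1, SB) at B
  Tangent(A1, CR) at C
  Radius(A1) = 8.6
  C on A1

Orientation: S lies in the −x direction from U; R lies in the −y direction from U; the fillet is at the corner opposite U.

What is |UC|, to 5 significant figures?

72.309

U is at the origin; US is horizontal with |US| = 65.2 and S on the −x side, so S = (-65.200, 0.0000). U and R share the same x with |UR| = 45.0 and R on the −y side, so R = (0.0000, -45.000). The virtual corner opposite U is at (-65.200, -45.000). Since A1 is tangent to SB there, ZB ⟂ SB and A1 meets CR tangentially, so ZC is at right angles to CR, with radius 8.6, so the center Z sits 8.6 in from both sides at Z = (-56.600, -36.400). That places the tangent points at B = (-65.200, -36.400) on SB and C = (-56.600, -45.000) on CR. Then |UC| = |C − U| = 72.309.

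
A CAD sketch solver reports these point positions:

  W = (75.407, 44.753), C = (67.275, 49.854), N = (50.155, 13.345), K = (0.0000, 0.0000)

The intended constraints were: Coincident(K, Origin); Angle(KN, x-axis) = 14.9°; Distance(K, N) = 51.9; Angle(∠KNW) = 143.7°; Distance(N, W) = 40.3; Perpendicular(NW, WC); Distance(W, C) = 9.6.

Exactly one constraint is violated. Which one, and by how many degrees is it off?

Perpendicular(NW, WC) — off by 6.70°.

K = (0.00, 0.00) ✓; KN at 14.90° ✓; |KN| = 51.90 ✓; ∠KNW = 143.7° ✓; |NW| = 40.30 ✓; ∠(NW, WC) = 96.70° ✗; |WC| = 9.599 ✓.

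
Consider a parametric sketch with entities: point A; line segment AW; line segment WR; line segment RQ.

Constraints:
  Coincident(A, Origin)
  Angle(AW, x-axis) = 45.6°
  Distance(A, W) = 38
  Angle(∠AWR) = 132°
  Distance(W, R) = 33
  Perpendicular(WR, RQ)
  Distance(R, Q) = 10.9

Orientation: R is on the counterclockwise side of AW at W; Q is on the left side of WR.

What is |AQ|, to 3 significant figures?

60.9

∠AWR = 132.0°, so WR runs at 45.6° + (180° − 132.0°) = 93.6° from the x-axis; with |WR| = 33.0, R = W + 33.0·(cos 93.6°, sin 93.6°) = (24.5, 60.1). WR ⟂ RQ; with |RQ| = 10.9 on the left of WR, Q = R + 10.9·(-0.998, -0.0628) = (13.6, 59.4). Then |AQ| = |Q − A| = 60.9.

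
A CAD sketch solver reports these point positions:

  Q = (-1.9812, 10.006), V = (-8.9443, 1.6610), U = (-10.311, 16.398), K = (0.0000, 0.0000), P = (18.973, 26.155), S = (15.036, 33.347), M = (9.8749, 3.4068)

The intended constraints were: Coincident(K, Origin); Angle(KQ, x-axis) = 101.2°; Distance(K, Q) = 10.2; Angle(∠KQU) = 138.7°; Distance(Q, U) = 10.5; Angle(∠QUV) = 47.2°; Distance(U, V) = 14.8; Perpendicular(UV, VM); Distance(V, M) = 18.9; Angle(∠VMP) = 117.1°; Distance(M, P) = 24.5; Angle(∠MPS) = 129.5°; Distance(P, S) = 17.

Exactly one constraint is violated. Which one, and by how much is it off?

Distance(P, S) = 17 — off by 8.80.

K = (0.00, 0.00) ✓; KQ at 101.2° ✓; |KQ| = 10.20 ✓; ∠KQU = 138.7° ✓; |QU| = 10.50 ✓; ∠QUV = 47.20° ✓; |UV| = 14.80 ✓; ∠(UV, VM) = 90.00° ✓; |VM| = 18.90 ✓; ∠VMP = 117.1° ✓; |MP| = 24.50 ✓; ∠MPS = 129.5° ✓; |PS| = 8.199 ✗.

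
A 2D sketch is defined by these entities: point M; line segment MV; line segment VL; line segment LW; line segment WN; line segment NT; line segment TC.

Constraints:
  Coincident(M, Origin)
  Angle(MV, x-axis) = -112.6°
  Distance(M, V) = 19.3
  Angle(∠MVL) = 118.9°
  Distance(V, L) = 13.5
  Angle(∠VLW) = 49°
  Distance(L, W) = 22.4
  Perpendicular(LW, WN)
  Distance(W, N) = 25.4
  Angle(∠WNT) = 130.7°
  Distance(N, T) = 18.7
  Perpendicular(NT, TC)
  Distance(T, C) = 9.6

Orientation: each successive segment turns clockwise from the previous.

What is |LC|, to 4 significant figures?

30.38

M is at the origin; MV runs at -112.6° with length 19.3, so V = (-7.417, -17.82). ∠MVL = 118.9° gives VL at -173.7° from the x-axis; with |VL| = 13.5, L = (-20.84, -19.30). ∠VLW = 49.0° gives LW at 55.30° from the x-axis; with |LW| = 22.4, W = (-8.084, -0.8833). LW ⟂ WN, so WN runs at -34.70°; with |WN| = 25.4, N = (12.80, -15.34). ∠WNT = 130.7° gives NT at -84.00° from the x-axis; with |NT| = 18.7, T = (14.75, -33.94). The perpendicularity gives TC at right angles to NT, so TC runs at -174.0°; with |TC| = 9.6, C = (5.206, -34.94). Then |LC| = |C − L| = 30.38.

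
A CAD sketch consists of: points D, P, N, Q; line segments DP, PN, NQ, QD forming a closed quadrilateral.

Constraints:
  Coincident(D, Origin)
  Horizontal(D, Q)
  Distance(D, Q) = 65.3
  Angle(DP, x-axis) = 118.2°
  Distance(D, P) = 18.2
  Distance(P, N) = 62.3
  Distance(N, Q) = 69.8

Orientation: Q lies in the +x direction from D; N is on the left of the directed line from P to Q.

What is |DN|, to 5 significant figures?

70.478

Checks: |PN| = 62.30 ✓; |NQ| = 69.80 ✓.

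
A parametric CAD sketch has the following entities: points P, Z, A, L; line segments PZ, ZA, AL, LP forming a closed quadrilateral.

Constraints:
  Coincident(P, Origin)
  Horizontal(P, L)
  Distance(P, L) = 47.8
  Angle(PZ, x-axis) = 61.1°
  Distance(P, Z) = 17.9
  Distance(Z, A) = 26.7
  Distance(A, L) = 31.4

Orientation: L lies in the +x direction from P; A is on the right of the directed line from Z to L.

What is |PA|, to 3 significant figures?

20.2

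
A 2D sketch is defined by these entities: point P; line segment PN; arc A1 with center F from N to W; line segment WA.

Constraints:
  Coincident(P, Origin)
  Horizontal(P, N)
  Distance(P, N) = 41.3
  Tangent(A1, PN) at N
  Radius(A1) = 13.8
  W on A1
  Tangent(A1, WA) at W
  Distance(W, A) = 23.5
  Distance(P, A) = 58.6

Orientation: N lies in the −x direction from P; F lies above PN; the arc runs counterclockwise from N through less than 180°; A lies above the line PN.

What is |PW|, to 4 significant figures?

36.25

Checks: ∠(FN, NP) = 90.00° ✓; |FN| = 13.80 ✓; |FW| = 13.80 ✓; ∠(FW, WA) = 90.00° ✓; |WA| = 23.50 ✓; |PA| = 58.60 ✓.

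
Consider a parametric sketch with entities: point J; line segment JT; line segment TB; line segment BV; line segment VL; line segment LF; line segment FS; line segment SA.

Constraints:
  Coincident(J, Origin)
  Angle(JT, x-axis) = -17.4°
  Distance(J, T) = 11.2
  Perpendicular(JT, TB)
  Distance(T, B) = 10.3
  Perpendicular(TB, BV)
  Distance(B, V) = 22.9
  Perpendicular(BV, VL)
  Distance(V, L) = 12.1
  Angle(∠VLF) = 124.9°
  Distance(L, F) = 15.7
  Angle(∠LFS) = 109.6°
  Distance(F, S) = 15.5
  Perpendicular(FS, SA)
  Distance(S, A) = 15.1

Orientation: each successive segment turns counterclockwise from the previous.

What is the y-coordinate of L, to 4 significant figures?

1.781

TB is perpendicular to BV, so BV runs at 162.6°; with |BV| = 22.9, V = (-8.084, 13.33). BV is perpendicular to VL, so VL runs at -107.4°; with |VL| = 12.1, L = (-11.70, 1.781). So L.y = 1.781.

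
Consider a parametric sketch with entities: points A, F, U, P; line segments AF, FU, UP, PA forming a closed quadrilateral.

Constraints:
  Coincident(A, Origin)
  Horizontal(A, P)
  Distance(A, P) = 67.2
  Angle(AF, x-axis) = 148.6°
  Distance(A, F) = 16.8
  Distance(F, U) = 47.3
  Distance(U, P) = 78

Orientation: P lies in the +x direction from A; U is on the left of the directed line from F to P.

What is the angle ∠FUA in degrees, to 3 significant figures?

19.1°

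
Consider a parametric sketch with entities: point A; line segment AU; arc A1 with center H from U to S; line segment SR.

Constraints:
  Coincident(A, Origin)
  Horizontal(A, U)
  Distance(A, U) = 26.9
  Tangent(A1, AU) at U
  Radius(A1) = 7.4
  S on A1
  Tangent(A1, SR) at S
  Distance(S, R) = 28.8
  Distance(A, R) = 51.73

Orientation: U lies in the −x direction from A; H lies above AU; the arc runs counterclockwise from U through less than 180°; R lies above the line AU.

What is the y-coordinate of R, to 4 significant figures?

34.92

Checks: |HU| = 7.400 ✓; |HS| = 7.400 ✓; ∠(HS, SR) = 90.00° ✓; |SR| = 28.80 ✓; |AR| = 51.73 ✓.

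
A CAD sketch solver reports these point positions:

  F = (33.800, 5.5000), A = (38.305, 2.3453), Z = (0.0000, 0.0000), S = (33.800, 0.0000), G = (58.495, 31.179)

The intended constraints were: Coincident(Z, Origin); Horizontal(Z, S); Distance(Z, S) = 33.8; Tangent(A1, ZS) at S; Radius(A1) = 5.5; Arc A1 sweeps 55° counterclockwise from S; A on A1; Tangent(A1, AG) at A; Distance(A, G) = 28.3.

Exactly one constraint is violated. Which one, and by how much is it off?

Distance(A, G) = 28.3 — off by 6.90.

Z = (0.00, 0.00) ✓; Z.y = 0.00, S.y = 0.00 ✓; |ZS| = 33.80 ✓; ∠(FS, SZ) = 90.00° ✓; |FS| = 5.500 ✓; bearing(F→A) − bearing(F→S) = 55.00° ✓; |FA| = 5.500 ✓; ∠(FA, AG) = 90.00° ✓; |AG| = 35.20 ✗.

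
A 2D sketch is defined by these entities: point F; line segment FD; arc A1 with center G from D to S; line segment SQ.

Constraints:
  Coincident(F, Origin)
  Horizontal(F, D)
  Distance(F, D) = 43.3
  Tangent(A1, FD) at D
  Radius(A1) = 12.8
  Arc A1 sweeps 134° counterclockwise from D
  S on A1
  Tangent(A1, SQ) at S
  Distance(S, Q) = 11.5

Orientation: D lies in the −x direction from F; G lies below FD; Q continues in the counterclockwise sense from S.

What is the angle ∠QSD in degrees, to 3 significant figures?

113°

On A1, D sits at bearing 90° from G; a 134° counterclockwise sweep puts S at bearing 224°, so S = G + 12.8·(cos 224°, sin 224°) = (-52.5, -21.7). A1 meets SQ tangentially, so GS is at right angles to SQ, so SQ runs along (−sin 224°, cos 224°); with |SQ| = 11.5, Q = (-44.5, -30.0). Then cos ∠QSD = SQ·SD / (|SQ||SD|), giving 113°.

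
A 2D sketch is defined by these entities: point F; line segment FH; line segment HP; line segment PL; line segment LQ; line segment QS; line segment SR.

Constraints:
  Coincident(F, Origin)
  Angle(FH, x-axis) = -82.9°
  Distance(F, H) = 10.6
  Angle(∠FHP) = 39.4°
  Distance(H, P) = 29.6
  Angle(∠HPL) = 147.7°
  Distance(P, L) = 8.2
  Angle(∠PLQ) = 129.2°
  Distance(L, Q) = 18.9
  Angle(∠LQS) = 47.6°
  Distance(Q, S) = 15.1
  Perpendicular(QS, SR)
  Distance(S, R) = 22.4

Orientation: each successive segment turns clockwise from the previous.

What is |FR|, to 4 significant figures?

33.07

F is at the origin; FH runs at -82.9° with length 10.6, so H = (1.310, -10.52). ∠FHP = 39.4° gives HP at 136.5° from the x-axis; with |HP| = 29.6, P = (-20.16, 9.857). ∠HPL = 147.7° gives PL at 104.2° from the x-axis; with |PL| = 8.2, L = (-22.17, 17.81). ∠PLQ = 129.2° gives LQ at 53.40° from the x-axis; with |LQ| = 18.9, Q = (-10.90, 32.98). ∠LQS = 47.6° gives QS at -79.00° from the x-axis; with |QS| = 15.1, S = (-8.023, 18.16). The perpendicularity gives SR at right angles to QS, so SR runs at -169.0°; with |SR| = 22.4, R = (-30.01, 13.88). Then |FR| = |R − F| = 33.07.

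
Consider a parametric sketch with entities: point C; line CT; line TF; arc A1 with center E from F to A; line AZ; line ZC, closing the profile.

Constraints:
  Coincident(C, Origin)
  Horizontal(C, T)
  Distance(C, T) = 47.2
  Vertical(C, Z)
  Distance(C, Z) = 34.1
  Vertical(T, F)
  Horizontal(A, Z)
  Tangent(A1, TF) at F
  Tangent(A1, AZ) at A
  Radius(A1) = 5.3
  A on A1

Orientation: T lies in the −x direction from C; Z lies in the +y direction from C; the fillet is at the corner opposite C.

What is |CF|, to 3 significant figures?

55.3

The virtual corner opposite C is at (-47.2, 34.1). A1 meets TF tangentially, so EF is at right angles to TF and since A1 is tangent to AZ there, EA ⟂ AZ, with radius 5.3, so the center E sits 5.3 in from both sides at E = (-41.9, 28.8). That places the tangent points at F = (-47.2, 28.8) on TF and A = (-41.9, 34.1) on AZ. Then |CF| = |F − C| = 55.3.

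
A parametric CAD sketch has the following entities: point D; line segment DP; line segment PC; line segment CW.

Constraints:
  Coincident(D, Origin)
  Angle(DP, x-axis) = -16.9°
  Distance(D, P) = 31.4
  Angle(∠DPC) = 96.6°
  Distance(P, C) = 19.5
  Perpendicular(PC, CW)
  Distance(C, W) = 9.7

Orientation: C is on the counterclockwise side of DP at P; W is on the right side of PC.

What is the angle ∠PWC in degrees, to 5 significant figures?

63.553°

D is at the origin; DP runs at -16.9° with length 31.4, so P = 31.4·(cos -16.9°, sin -16.9°) = (30.044, -9.1280). ∠DPC = 96.6°, so PC runs at -16.9° + (180° − 96.6°) = 66.500° from the x-axis; with |PC| = 19.5, C = P + 19.5·(cos 66.500°, sin 66.500°) = (37.820, 8.7546). The perpendicularity gives CW at right angles to PC; with |CW| = 9.7 on the right of PC, W = C + 9.7·(0.91706, -0.39875) = (46.715, 4.8868). Then cos ∠PWC = WP·WC / (|WP||WC|), giving 63.553°.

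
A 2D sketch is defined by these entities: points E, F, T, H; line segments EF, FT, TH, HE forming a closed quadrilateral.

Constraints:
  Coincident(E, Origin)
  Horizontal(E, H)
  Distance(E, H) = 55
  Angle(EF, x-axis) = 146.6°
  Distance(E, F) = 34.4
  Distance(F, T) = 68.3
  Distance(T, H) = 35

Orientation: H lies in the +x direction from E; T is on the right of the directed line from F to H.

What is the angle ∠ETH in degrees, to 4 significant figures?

105.8°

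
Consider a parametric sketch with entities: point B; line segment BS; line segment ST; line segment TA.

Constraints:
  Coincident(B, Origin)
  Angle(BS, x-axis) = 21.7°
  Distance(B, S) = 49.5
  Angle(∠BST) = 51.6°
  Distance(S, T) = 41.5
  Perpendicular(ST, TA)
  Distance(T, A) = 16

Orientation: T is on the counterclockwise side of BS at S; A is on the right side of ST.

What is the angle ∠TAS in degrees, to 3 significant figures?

68.9°

B is at the origin; BS runs at 21.7° with length 49.5, so S = 49.5·(cos 21.7°, sin 21.7°) = (46.0, 18.3). ∠BST = 51.6°, so ST runs at 21.7° + (180° − 51.6°) = 150° from the x-axis; with |ST| = 41.5, T = S + 41.5·(cos 150°, sin 150°) = (10.0, 39.0). The perpendicularity gives TA at right angles to ST; with |TA| = 16.0 on the right of ST, A = T + 16.0·(0.498, 0.867) = (18.0, 52.9). Then cos ∠TAS = AT·AS / (|AT||AS|), giving 68.9°.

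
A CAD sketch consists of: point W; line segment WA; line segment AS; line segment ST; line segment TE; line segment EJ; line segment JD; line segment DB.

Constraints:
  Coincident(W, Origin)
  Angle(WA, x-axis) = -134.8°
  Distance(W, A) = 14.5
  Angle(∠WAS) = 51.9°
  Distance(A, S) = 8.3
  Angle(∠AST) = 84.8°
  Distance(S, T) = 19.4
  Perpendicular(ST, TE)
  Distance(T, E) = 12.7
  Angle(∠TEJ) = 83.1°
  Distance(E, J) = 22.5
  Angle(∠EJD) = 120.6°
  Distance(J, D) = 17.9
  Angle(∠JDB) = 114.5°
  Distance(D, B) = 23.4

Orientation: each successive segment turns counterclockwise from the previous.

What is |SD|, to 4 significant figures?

11.98

∠TEJ = 83.1° gives EJ at -84.60° from the x-axis; with |EJ| = 22.5, J = (-12.04, -13.93). ∠EJD = 120.6° gives JD at -25.20° from the x-axis; with |JD| = 17.9, D = (4.152, -21.55). Then |SD| = |D − S| = 11.98.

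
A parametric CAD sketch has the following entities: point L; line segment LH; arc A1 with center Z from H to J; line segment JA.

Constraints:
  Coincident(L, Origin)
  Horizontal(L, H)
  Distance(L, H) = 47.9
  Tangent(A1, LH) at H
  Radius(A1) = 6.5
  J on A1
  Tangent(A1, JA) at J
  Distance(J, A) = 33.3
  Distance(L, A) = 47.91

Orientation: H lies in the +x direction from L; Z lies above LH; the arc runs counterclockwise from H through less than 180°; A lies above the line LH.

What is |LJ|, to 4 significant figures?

53.94

Checks: ∠(ZH, HL) = 90.00° ✓; |ZH| = 6.500 ✓; |ZJ| = 6.500 ✓; ∠(ZJ, JA) = 90.00° ✓; |JA| = 33.30 ✓; |LA| = 47.91 ✓.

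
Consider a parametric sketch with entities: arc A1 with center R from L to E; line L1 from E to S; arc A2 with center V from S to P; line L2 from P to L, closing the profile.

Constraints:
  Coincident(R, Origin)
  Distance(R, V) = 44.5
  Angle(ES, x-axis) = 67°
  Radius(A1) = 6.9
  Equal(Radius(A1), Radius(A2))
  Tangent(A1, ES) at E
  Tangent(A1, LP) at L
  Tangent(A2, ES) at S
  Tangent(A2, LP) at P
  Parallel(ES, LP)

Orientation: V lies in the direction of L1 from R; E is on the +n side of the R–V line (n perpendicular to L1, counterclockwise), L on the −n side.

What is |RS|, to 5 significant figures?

45.032

The slot axis is L1's direction at 67.0°, so u = (cos 67.0°, sin 67.0°) = (0.39073, 0.92050) and n = (−sin 67.0°, cos 67.0°) = (-0.92050, 0.39073). R is at the origin and V lies 44.5 along u from R, so V = 44.5·u = (17.388, 40.962). Tangency of A1 to both parallel lines with radius 6.9 puts E and L at R ± 6.9·n: E = (-6.3515, 2.6960), L = (6.3515, -2.6960). Equal radii place S and P the same way about V: S = V + 6.9·n = (11.036, 43.659), P = V − 6.9·n = (23.739, 38.266). Then |RS| = |S − R| = 45.032.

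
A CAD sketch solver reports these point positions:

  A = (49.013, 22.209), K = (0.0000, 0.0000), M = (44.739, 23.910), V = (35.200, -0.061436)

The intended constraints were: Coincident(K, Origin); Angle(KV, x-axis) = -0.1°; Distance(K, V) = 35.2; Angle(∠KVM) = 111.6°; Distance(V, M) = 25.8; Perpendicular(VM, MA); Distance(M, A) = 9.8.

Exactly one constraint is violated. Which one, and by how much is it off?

Distance(M, A) = 9.8 — off by 5.20.

K = (0.00, 0.00) ✓; KV at -0.1000° ✓; |KV| = 35.20 ✓; ∠KVM = 111.6° ✓; |VM| = 25.80 ✓; ∠(VM, MA) = 90.00° ✓; |MA| = 4.600 ✗.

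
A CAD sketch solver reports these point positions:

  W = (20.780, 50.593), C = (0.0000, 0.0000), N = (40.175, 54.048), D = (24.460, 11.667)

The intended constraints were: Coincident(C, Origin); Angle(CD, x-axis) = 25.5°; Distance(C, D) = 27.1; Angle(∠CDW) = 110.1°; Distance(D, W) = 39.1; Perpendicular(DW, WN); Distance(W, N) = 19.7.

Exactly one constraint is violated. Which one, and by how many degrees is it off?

Perpendicular(DW, WN) — off by 4.70°.

C = (0.00, 0.00) ✓; CD at 25.50° ✓; |CD| = 27.10 ✓; ∠CDW = 110.1° ✓; |DW| = 39.10 ✓; ∠(DW, WN) = 85.30° ✗; |WN| = 19.70 ✓.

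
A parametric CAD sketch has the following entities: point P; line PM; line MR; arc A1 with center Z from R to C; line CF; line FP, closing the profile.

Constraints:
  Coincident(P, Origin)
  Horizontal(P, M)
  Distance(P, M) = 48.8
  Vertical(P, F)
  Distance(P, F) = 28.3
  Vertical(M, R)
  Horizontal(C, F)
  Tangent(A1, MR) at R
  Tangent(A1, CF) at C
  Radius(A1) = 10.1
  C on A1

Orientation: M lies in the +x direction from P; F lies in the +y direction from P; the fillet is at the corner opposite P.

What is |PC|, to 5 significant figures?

47.944

P is at the origin; PM is horizontal with |PM| = 48.8 and M on the +x side, so M = (48.800, 0.0000). PF is vertical with |PF| = 28.3 and F on the +y side, so F = (0.0000, 28.300). The virtual corner opposite P is at (48.800, 28.300). The tangent condition forces ZR to be normal to MR and the tangent condition forces ZC to be normal to CF, with radius 10.1, so the center Z sits 10.1 in from both sides at Z = (38.700, 18.200). That places the tangent points at R = (48.800, 18.200) on MR and C = (38.700, 28.300) on CF. Then |PC| = |C − P| = 47.944.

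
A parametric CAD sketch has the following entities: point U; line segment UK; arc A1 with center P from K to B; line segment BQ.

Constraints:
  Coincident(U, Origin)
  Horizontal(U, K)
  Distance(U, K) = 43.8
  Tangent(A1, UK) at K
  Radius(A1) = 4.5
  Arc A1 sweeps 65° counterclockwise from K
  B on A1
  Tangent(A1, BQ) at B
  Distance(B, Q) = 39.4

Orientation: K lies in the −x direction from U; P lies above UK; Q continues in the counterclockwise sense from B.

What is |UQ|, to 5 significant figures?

44.717

U is at the origin; UK is horizontal with |UK| = 43.8 and K on the −x side, so K = (-43.800, 0.0000). A1 meets UK tangentially, so PK is at right angles to UK, so P = K + (0, 4.5) = (-43.800, 4.5000). On A1, K sits at bearing -90° from P; a 65° counterclockwise sweep puts B at bearing -25°, so B = P + 4.5·(cos -25°, sin -25°) = (-39.722, 2.5982). The tangent condition forces PB to be normal to BQ, so BQ runs along (−sin -25°, cos -25°); with |BQ| = 39.4, Q = (-23.070, 38.307). Then |UQ| = |Q − U| = 44.717.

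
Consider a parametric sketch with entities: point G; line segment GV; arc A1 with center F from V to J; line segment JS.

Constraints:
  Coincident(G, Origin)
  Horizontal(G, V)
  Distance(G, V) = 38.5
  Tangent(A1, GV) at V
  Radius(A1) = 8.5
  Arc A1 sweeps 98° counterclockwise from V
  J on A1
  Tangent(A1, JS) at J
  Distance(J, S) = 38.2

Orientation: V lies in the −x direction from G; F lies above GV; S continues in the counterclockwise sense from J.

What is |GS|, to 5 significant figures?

59.249

On A1, V sits at bearing -90° from F; a 98° counterclockwise sweep puts J at bearing 8°, so J = F + 8.5·(cos 8°, sin 8°) = (-30.083, 9.6830). The tangent condition forces FJ to be normal to JS, so JS runs along (−sin 8°, cos 8°); with |JS| = 38.2, S = (-35.399, 47.511). Then |GS| = |S − G| = 59.249.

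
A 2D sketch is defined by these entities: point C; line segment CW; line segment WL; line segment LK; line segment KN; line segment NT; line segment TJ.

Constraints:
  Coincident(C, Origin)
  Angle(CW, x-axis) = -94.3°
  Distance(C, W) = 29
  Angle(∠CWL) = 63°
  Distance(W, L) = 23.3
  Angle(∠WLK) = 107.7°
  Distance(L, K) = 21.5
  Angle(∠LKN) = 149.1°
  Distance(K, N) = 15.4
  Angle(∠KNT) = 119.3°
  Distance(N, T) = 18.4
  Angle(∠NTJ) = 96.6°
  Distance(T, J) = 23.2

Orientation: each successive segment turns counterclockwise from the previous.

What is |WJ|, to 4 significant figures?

19.18

C is at the origin; CW runs at -94.3° with length 29.0, so W = (-2.174, -28.92). ∠CWL = 63.0° gives WL at 22.70° from the x-axis; with |WL| = 23.3, L = (19.32, -19.93). ∠WLK = 107.7° gives LK at 95.00° from the x-axis; with |LK| = 21.5, K = (17.45, 1.491). ∠LKN = 149.1° gives KN at 125.9° from the x-axis; with |KN| = 15.4, N = (8.417, 13.97). ∠KNT = 119.3° gives NT at -173.4° from the x-axis; with |NT| = 18.4, T = (-9.861, 11.85). ∠NTJ = 96.6° gives TJ at -90.00° from the x-axis; with |TJ| = 23.2, J = (-9.861, -11.35). Then |WJ| = |J − W| = 19.18.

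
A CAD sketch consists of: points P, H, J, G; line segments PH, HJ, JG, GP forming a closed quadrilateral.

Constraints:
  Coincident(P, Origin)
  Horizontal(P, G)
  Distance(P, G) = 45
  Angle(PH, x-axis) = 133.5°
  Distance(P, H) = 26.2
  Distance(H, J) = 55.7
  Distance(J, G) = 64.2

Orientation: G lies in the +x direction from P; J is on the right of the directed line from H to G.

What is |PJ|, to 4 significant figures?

36.77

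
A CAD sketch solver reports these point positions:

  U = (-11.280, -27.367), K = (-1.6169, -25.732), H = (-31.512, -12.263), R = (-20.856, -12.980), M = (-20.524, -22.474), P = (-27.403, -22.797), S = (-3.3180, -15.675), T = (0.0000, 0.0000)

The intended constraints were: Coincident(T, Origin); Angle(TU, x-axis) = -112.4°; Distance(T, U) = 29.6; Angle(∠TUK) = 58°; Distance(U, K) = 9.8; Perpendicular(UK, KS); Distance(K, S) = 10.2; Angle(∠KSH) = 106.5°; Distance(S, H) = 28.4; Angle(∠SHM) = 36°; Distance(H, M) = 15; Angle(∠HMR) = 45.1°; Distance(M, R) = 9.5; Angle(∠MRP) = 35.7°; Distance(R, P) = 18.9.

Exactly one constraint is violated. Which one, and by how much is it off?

Distance(R, P) = 18.9 — off by 7.10.

T = (0.00, 0.00) ✓; TU at -112.4° ✓; |TU| = 29.60 ✓; ∠TUK = 58.00° ✓; |UK| = 9.800 ✓; ∠(UK, KS) = 90.00° ✓; |KS| = 10.20 ✓; ∠KSH = 106.5° ✓; |SH| = 28.40 ✓; ∠SHM = 36.00° ✓; |HM| = 15.00 ✓; ∠HMR = 45.10° ✓; |MR| = 9.500 ✓; ∠MRP = 35.70° ✓; |RP| = 11.80 ✗.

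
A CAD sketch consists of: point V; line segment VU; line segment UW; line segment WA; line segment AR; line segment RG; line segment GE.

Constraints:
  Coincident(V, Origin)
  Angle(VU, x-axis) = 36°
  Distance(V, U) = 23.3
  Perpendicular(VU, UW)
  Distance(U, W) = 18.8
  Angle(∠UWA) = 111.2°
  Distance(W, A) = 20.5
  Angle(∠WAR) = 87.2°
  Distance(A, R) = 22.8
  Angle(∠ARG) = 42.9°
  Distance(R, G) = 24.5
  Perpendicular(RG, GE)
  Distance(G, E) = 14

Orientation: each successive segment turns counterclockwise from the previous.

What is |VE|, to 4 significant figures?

30.95

V is at the origin; VU runs at 36.0° with length 23.3, so U = (18.85, 13.70). The perpendicularity gives UW at right angles to VU, so UW runs at 126.0°; with |UW| = 18.8, W = (7.800, 28.90). ∠UWA = 111.2° gives WA at -165.2° from the x-axis; with |WA| = 20.5, A = (-12.02, 23.67). ∠WAR = 87.2° gives AR at -72.40° from the x-axis; with |AR| = 22.8, R = (-5.126, 1.936). ∠ARG = 42.9° gives RG at 64.70° from the x-axis; with |RG| = 24.5, G = (5.344, 24.09). RG ⟂ GE, so GE runs at 154.7°; with |GE| = 14.0, E = (-7.313, 30.07). Then |VE| = |E − V| = 30.95.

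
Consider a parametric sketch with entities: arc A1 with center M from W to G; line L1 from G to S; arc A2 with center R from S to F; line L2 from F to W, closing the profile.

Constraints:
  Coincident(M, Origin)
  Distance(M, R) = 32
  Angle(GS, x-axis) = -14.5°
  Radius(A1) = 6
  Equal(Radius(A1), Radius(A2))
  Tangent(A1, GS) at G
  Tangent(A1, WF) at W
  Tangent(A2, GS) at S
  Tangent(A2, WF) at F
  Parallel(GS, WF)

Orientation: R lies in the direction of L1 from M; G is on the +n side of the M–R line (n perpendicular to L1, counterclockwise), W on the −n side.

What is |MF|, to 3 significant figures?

32.6

The slot axis is L1's direction at -14.5°, so u = (cos -14.5°, sin -14.5°) = (0.968, -0.250) and n = (−sin -14.5°, cos -14.5°) = (0.250, 0.968). M is at the origin and R lies 32.0 along u from M, so R = 32.0·u = (31.0, -8.01). Tangency of A1 to both parallel lines with radius 6.0 puts G and W at M ± 6.0·n: G = (1.50, 5.81), W = (-1.50, -5.81). Equal radii place S and F the same way about R: S = R + 6.0·n = (32.5, -2.20), F = R − 6.0·n = (29.5, -13.8). Then |MF| = |F − M| = 32.6.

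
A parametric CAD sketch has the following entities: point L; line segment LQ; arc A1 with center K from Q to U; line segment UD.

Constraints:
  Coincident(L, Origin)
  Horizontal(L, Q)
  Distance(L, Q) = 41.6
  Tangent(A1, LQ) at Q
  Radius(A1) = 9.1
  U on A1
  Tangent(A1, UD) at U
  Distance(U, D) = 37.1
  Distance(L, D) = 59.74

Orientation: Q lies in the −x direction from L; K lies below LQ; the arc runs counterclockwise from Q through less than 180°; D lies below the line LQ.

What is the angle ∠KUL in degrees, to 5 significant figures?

7.0530°

L is at the origin; LQ is horizontal with |LQ| = 41.6 and Q on the −x side, so Q = (-41.600, 0.0000). A1 meets LQ tangentially, so KQ is at right angles to LQ, so K = Q + (0, -9.1) = (-41.600, -9.1000). Since KU ⟂ UD (tangency), |KD| = √(9.1² + 37.1²) = 38.200 regardless of where U sits on A1. So D lies on both circle(L, 59.74) and circle(K, 38.200); the below-LQ intersection is D = (-36.869, -47.006). U is the foot of the tangent from D: U = (-50.102, -12.346).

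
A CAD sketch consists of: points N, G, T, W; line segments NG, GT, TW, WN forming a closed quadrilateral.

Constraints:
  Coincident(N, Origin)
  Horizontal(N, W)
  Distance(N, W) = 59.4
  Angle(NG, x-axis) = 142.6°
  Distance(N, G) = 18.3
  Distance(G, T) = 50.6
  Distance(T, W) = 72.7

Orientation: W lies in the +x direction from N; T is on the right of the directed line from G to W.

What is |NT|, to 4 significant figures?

38.13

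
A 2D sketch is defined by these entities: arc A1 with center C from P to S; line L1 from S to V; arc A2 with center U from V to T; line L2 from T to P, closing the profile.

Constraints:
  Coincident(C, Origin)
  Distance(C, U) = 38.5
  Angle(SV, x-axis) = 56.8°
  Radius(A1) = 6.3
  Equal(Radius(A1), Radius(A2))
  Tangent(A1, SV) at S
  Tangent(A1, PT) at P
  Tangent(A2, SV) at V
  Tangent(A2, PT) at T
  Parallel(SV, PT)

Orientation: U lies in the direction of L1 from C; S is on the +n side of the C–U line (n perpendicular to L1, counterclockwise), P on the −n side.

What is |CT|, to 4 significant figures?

39.01

Tangency of A1 to both parallel lines with radius 6.3 puts S and P at C ± 6.3·n: S = (-5.272, 3.450), P = (5.272, -3.450). Equal radii place V and T the same way about U: V = U + 6.3·n = (15.81, 35.67), T = U − 6.3·n = (26.35, 28.77). Then |CT| = |T − C| = 39.01.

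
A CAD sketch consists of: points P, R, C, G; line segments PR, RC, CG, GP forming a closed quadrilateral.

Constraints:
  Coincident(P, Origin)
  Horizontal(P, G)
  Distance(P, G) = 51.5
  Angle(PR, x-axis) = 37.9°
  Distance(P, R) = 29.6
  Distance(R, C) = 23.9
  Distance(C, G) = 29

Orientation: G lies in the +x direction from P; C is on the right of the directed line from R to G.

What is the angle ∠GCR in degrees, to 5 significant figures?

77.943°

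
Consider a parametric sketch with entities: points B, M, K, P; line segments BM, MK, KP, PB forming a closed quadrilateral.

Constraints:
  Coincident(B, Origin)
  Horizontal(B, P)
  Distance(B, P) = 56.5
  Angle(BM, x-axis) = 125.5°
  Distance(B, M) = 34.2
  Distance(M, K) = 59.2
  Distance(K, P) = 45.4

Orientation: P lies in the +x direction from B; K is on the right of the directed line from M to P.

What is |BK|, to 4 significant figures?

25.02

Checks: |MK| = 59.20 ✓; |KP| = 45.40 ✓.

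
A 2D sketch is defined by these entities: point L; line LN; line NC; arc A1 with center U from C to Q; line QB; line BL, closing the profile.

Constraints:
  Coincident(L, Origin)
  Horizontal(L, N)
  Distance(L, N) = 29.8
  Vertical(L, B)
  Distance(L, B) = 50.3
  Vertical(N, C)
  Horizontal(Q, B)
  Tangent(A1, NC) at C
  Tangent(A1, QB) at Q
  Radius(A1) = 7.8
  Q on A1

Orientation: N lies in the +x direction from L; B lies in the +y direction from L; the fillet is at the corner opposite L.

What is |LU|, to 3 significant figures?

47.9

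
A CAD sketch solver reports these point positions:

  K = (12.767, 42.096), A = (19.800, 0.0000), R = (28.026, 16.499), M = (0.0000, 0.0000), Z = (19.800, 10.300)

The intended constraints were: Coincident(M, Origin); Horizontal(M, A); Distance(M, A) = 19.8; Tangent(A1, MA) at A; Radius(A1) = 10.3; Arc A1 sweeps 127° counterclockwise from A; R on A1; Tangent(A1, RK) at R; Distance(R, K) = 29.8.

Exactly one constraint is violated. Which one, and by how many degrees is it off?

Tangent(A1, RK) at R — off by 6.20°.

M = (0.00, 0.00) ✓; M.y = 0.00, A.y = 0.00 ✓; |MA| = 19.80 ✓; ∠(ZA, AM) = 90.00° ✓; |ZA| = 10.30 ✓; bearing(Z→R) − bearing(Z→A) = 127.0° ✓; |ZR| = 10.30 ✓; ∠(ZR, RK) = 96.20° ✗; |RK| = 29.80 ✓.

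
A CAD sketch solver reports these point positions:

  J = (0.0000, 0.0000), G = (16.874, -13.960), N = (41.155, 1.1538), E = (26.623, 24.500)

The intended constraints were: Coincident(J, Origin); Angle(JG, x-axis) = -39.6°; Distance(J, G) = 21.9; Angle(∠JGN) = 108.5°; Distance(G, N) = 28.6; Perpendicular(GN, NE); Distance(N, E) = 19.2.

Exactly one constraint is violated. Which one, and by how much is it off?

Distance(N, E) = 19.2 — off by 8.30.

J = (0.00, 0.00) ✓; JG at -39.60° ✓; |JG| = 21.90 ✓; ∠JGN = 108.5° ✓; |GN| = 28.60 ✓; ∠(GN, NE) = 90.00° ✓; |NE| = 27.50 ✗.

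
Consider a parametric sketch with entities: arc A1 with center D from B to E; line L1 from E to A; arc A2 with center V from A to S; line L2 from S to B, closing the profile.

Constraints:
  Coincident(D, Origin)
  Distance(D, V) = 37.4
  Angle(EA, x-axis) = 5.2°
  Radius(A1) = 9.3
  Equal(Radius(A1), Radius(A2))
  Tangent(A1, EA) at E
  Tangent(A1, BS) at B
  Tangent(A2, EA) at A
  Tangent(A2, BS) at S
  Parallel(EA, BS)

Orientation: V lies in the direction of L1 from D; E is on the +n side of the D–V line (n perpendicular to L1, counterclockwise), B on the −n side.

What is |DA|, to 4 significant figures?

38.54

Tangency of A1 to both parallel lines with radius 9.3 puts E and B at D ± 9.3·n: E = (-0.8429, 9.262), B = (0.8429, -9.262). Equal radii place A and S the same way about V: A = V + 9.3·n = (36.40, 12.65), S = V − 9.3·n = (38.09, -5.872). Then |DA| = |A − D| = 38.54.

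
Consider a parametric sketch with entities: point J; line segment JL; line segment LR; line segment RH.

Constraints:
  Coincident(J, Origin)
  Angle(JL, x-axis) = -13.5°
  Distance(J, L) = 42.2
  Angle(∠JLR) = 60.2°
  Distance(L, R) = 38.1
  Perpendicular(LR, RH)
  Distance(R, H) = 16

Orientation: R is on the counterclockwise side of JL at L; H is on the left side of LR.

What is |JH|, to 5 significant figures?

26.805

J is at the origin; JL runs at -13.5° with length 42.2, so L = 42.2·(cos -13.5°, sin -13.5°) = (41.034, -9.8514). ∠JLR = 60.2°, so LR runs at -13.5° + (180° − 60.2°) = 106.30° from the x-axis; with |LR| = 38.1, R = L + 38.1·(cos 106.30°, sin 106.30°) = (30.341, 26.717). The perpendicularity gives RH at right angles to LR; with |RH| = 16.0 on the left of LR, H = R + 16.0·(-0.95981, -0.28067) = (14.984, 22.227). Then |JH| = |H − J| = 26.805.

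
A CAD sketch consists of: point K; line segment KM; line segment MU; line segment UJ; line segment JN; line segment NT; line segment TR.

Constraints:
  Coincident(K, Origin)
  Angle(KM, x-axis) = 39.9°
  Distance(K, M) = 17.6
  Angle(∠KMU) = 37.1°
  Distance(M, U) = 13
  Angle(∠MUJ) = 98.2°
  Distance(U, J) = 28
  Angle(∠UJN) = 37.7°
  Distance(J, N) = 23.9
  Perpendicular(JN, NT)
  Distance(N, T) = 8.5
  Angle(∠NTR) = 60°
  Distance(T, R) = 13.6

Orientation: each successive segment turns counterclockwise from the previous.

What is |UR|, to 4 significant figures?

18.40

The perpendicularity gives NT at right angles to JN, so NT runs at 136.9°; with |NT| = 8.5, T = (8.006, 6.037). ∠NTR = 60.0° gives TR at -103.1° from the x-axis; with |TR| = 13.6, R = (4.924, -7.209). Then |UR| = |R − U| = 18.40.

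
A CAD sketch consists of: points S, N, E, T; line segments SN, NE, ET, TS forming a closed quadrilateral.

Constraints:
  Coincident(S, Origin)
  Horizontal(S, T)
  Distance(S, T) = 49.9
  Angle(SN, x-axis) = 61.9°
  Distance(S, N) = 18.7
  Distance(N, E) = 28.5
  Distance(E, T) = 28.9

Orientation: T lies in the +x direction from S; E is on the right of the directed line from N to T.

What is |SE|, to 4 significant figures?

23.91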